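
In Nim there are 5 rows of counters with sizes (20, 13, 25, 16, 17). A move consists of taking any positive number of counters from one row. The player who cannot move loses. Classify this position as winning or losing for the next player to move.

Nim-sum: 20 ^ 13 ^ 25 ^ 16 ^ 17 = 1.
The nim-sum is 1 ≠ 0, so this is an N-position: the player to move can win.

Winning position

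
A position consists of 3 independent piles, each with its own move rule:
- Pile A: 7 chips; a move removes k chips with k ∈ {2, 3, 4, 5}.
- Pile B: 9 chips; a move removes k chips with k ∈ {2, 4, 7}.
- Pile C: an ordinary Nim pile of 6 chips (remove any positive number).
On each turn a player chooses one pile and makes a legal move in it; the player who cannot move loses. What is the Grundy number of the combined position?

6

Build the Grundy sequence for pile A with g(k) = mex{g(k−s) : s ∈ {2, 3, 4, 5}, s ≤ k}:
k:     0  1  2  3  4  5  6  7
g(k):  0  0  1  1  2  2  3  0
So g(7) = 0.
For pile B, compute g(0), g(1), … with moves {2, 4, 7}:
k:     0  1  2  3  4  5  6  7  8  9
g(k):  0  0  1  1  2  2  0  3  1  0
So g(9) = 0.
Pile C is a plain Nim pile of size 6, so its Grundy value is 6.
By the Sprague-Grundy theorem, the Grundy value of a sum of independent games is the XOR of the component values.
Combined value = 0 XOR 0 XOR 6 = 6.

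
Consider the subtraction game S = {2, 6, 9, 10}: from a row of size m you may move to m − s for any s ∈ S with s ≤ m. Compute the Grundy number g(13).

Compute g(0), g(1), … for moves {2, 6, 9, 10}:
g(0) = mex{} = 0
g(1) = mex{} = 0
g(2) = mex{0} = 1
g(3) = mex{0} = 1
g(4) = mex{1} = 0
g(5) = mex{1} = 0
g(6) = mex{0} = 1
g(7) = mex{0} = 1
g(8) = mex{1} = 0
g(9) = mex{0,1} = 2
g(10) = mex{0} = 1
g(11) = mex{0,1,2} = 3
g(12) = mex{1} = 0
g(13) = mex{0,1,3} = 2
So g(13) = 2.

2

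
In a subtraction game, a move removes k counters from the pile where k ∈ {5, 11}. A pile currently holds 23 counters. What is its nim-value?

1

Compute g(0), g(1), … for moves {5, 11}:
k:     0  1  2  3  4  5  6  7  8  9 10 11 12 13 14 15 16 17 18 19 20 21 22 23
g(k):  0  0  0  0  0  1  1  1  1  1  0  2  2  2  2  1  0  0  0  0  0  1  1  1
So g(23) = 1.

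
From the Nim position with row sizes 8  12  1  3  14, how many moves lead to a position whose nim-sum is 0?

3

Compute the nim-sum pairwise:
8 ^ 12 = 4
4 ^ 1 = 5
5 ^ 3 = 6
6 ^ 14 = 8
The overall nim-sum is X = 8. A row of size p has a winning move iff p XOR X < p (reduce it to p XOR X).
  8: 8 XOR 8 = 0 < 8 — winning move (to 0).
  12: 12 XOR 8 = 4 < 12 — winning move (to 4).
  1: 1 XOR 8 = 9 ≥ 1 — no move.
  3: 3 XOR 8 = 11 ≥ 3 — no move.
  14: 14 XOR 8 = 6 < 14 — winning move (to 6).
That gives 3 winning moves.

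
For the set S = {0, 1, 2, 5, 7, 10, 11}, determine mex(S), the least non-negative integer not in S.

3

The values 0, 1, 2 are all present; 3 is the first non-negative integer missing from the set.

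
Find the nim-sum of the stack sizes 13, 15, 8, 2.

Nim-sum: 13 ^ 15 ^ 8 ^ 2 = 8.

8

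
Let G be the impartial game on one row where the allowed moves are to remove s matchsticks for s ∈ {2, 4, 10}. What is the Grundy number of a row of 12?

Compute g(0), g(1), … for moves {2, 4, 10}:
k:     0  1  2  3  4  5  6  7  8  9 10 11 12
g(k):  0  0  1  1  2  2  0  0  1  1  2  2  0
So g(12) = 0.

0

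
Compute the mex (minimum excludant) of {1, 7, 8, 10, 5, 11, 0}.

2

The values 0, 1 are all present; 2 is the first non-negative integer missing from the set.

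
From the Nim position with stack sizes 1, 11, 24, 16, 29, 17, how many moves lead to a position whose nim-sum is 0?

3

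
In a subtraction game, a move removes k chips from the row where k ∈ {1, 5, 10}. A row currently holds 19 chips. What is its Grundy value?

0

Compute g(0), g(1), … for moves {1, 5, 10}:
k:     0  1  2  3  4  5  6  7  8  9 10 11 12 13 14 15 16 17 18 19
g(k):  0  1  0  1  0  1  0  1  0  1  2  3  2  3  2  0  1  0  1  0
So g(19) = 0.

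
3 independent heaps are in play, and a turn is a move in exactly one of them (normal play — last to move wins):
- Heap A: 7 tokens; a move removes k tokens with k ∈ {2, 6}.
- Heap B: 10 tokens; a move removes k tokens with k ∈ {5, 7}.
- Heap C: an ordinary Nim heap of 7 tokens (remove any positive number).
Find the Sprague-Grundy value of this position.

4

For heap A, compute g(0), g(1), … with moves {2, 6}:
g(0) = mex{} = 0
g(1) = mex{} = 0
g(2) = mex{0} = 1
g(3) = mex{0} = 1
g(4) = mex{1} = 0
g(5) = mex{1} = 0
g(6) = mex{0} = 1
g(7) = mex{0} = 1
So g(7) = 1.
Grundy values for heap B (subtraction set {5, 7}):
g(0) = mex{} = 0
g(1) = mex{} = 0
g(2) = mex{} = 0
g(3) = mex{} = 0
g(4) = mex{} = 0
g(5) = mex{0} = 1
g(6) = mex{0} = 1
g(7) = mex{0} = 1
g(8) = mex{0} = 1
g(9) = mex{0} = 1
g(10) = mex{0,1} = 2
So g(10) = 2.
Heap C is a plain Nim heap of size 7, so its Grundy value is 7.
By the Sprague-Grundy theorem, the Grundy value of a sum of independent games is the XOR of the component values.
Combined value = 1 XOR 2 XOR 7 = 4.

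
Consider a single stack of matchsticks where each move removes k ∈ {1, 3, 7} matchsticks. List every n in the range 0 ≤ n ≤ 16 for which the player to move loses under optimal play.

0, 2, 4, 6, 8, 10, 12, 14, 16

Compute g(0), g(1), … for moves {1, 3, 7}:
k:     0  1  2  3  4  5  6  7  8  9 10 11 12 13 14 15 16
g(k):  0  1  0  1  0  1  0  1  0  1  0  1  0  1  0  1  0
The P-positions (g = 0) in 0..16 are 0, 2, 4, 6, 8, 10, 12, 14, 16.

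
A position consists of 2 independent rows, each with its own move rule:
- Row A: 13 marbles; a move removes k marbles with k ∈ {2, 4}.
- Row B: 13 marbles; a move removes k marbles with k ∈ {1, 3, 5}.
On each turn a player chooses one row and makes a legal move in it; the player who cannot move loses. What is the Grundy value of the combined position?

1

Grundy values for row A (subtraction set {2, 4}):
k:     0  1  2  3  4  5  6  7  8  9 10 11 12 13
g(k):  0  0  1  1  2  2  0  0  1  1  2  2  0  0
So g(13) = 0.
For row B, compute g(0), g(1), … with moves {1, 3, 5}:
k:     0  1  2  3  4  5  6  7  8  9 10 11 12 13
g(k):  0  1  0  1  0  1  0  1  0  1  0  1  0  1
So g(13) = 1.
The value of a disjunctive sum is the nim-sum of the parts.
Combined value = 0 XOR 1 = 1.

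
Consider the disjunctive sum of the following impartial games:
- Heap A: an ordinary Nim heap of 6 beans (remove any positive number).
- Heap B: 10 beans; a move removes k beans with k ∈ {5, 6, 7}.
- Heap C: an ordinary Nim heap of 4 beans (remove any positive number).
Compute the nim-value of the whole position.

0

Heap A is a plain Nim heap of size 6, so its Grundy value is 6.
Grundy values for heap B (subtraction set {5, 6, 7}):
g(0) = mex{} = 0
g(1) = mex{} = 0
g(2) = mex{} = 0
g(3) = mex{} = 0
g(4) = mex{} = 0
g(5) = mex{0} = 1
g(6) = mex{0} = 1
g(7) = mex{0} = 1
g(8) = mex{0} = 1
g(9) = mex{0} = 1
g(10) = mex{0,1} = 2
So g(10) = 2.
Heap C is a plain Nim heap of size 4, so its Grundy value is 4.
By the Sprague-Grundy theorem, the Grundy value of a sum of independent games is the XOR of the component values.
Combined value = 6 ⊕ 2 ⊕ 4 = 0.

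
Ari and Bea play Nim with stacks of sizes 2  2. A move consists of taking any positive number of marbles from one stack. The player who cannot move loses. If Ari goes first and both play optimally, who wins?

Bea wins

Nim-sum: 2 ^ 2 = 0.
The nim-sum is 0, so this is a P-position: the player to move is in a losing position under optimal play; Ari is about to move from it and so loses — Bea wins.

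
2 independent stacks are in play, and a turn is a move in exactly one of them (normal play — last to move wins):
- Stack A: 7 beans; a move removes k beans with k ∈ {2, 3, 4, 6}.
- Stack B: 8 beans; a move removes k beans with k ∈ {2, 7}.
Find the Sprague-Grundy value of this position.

1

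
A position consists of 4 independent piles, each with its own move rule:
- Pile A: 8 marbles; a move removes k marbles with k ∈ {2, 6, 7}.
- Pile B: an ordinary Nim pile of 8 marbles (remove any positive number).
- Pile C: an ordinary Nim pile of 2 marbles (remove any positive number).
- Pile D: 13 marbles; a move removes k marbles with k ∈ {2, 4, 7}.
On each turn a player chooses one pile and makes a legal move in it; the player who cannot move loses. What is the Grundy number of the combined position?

For pile A, compute g(0), g(1), … with moves {2, 6, 7}:
g(0) = mex{} = 0
g(1) = mex{} = 0
g(2) = mex{0} = 1
g(3) = mex{0} = 1
g(4) = mex{1} = 0
g(5) = mex{1} = 0
g(6) = mex{0} = 1
g(7) = mex{0} = 1
g(8) = mex{0,1} = 2
So g(8) = 2.
Pile B is a plain Nim pile of size 8, so its Grundy value is 8.
Pile C is a plain Nim pile of size 2, so its Grundy value is 2.
Grundy values for pile D (subtraction set {2, 4, 7}):
g(0) = mex{} = 0
g(1) = mex{} = 0
g(2) = mex{0} = 1
g(3) = mex{0} = 1
g(4) = mex{0,1} = 2
g(5) = mex{0,1} = 2
g(6) = mex{1,2} = 0
g(7) = mex{0,1,2} = 3
g(8) = mex{0,2} = 1
g(9) = mex{1,2,3} = 0
g(10) = mex{0,1} = 2
g(11) = mex{0,2,3} = 1
g(12) = mex{1,2} = 0
g(13) = mex{0,1} = 2
So g(13) = 2.
By the Sprague-Grundy theorem, the Grundy value of a sum of independent games is the XOR of the component values.
Combined value = 2 XOR 8 XOR 2 XOR 2 = 10.

10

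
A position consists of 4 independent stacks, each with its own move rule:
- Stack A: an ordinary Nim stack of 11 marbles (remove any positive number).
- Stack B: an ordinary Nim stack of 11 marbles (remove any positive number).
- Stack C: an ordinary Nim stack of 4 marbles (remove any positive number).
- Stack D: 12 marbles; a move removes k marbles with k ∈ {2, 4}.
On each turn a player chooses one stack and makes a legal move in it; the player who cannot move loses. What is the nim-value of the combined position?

4

Stack A is a plain Nim stack of size 11, so its Grundy value is 11.
Stack B is a plain Nim stack of size 11, so its Grundy value is 11.
Stack C is a plain Nim stack of size 4, so its Grundy value is 4.
For stack D, compute g(0), g(1), … with moves {2, 4}:
k:     0  1  2  3  4  5  6  7  8  9 10 11 12
g(k):  0  0  1  1  2  2  0  0  1  1  2  2  0
So g(12) = 0.
By the Sprague-Grundy theorem, the Grundy value of a sum of independent games is the XOR of the component values.
Combined value = 11 ⊕ 11 ⊕ 4 ⊕ 0 = 4.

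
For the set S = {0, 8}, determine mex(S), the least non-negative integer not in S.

1

0 is in the set but 1 is not, so the mex is 1.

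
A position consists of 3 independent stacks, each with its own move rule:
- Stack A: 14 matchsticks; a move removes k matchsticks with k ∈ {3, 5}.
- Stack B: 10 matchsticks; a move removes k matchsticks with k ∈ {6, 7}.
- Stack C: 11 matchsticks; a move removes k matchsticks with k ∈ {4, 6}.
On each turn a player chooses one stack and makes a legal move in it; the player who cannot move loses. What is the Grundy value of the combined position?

3

Build the Grundy sequence for stack A with g(k) = mex{g(k−s) : s ∈ {3, 5}, s ≤ k}:
k:     0  1  2  3  4  5  6  7  8  9 10 11 12 13 14
g(k):  0  0  0  1  1  1  2  2  0  0  0  1  1  1  2
So g(14) = 2.
Grundy values for stack B (subtraction set {6, 7}):
k:     0  1  2  3  4  5  6  7  8  9 10
g(k):  0  0  0  0  0  0  1  1  1  1  1
So g(10) = 1.
Grundy values for stack C (subtraction set {4, 6}):
k:     0  1  2  3  4  5  6  7  8  9 10 11
g(k):  0  0  0  0  1  1  1  1  2  2  0  0
So g(11) = 0.
The value of a disjunctive sum is the nim-sum of the parts.
Combined value = 2 ⊕ 1 ⊕ 0 = 3.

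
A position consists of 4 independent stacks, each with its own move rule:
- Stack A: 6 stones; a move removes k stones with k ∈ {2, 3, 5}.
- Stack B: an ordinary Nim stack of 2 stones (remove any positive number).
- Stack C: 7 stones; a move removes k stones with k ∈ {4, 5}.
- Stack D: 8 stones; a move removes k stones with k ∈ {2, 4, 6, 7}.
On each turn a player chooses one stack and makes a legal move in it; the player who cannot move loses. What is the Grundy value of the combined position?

4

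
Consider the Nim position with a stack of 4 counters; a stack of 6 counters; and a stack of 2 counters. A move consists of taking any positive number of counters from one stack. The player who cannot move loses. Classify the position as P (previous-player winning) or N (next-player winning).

P-position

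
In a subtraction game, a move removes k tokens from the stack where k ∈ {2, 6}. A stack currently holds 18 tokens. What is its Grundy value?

Compute g(0), g(1), … for moves {2, 6}:
k:     0  1  2  3  4  5  6  7  8  9 10 11 12 13 14 15 16 17 18
g(k):  0  0  1  1  0  0  1  1  0  0  1  1  0  0  1  1  0  0  1
So g(18) = 1.

1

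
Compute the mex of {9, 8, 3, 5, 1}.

0

0 is not in the set, so the mex is 0.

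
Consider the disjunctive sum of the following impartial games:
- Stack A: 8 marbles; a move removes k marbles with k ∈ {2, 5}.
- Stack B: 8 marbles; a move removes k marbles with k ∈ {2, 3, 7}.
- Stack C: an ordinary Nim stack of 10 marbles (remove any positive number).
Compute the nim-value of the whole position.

11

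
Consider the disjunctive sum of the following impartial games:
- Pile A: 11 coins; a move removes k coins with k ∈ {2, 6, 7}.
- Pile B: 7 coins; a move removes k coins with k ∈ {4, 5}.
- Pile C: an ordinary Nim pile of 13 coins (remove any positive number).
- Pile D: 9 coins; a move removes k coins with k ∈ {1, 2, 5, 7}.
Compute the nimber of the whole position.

Grundy values for pile A (subtraction set {2, 6, 7}):
k:     0  1  2  3  4  5  6  7  8  9 10 11
g(k):  0  0  1  1  0  0  1  1  2  0  3  1
So g(11) = 1.
Grundy values for pile B (subtraction set {4, 5}):
k:     0  1  2  3  4  5  6  7
g(k):  0  0  0  0  1  1  1  1
So g(7) = 1.
Pile C is a plain Nim pile of size 13, so its Grundy value is 13.
For pile D, compute g(0), g(1), … with moves {1, 2, 5, 7}:
k:     0  1  2  3  4  5  6  7  8  9
g(k):  0  1  2  0  1  2  0  1  2  0
So g(9) = 0.
The value of a disjunctive sum is the nim-sum of the parts.
Combined value = 1 ⊕ 1 ⊕ 13 ⊕ 0 = 13.

13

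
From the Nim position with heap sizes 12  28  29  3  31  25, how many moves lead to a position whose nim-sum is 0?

5

Write each in binary and XOR column by column:
  01100  (12)
  11100  (28)
  11101  (29)
  00011  (3)
  11111  (31)
  11001  (25)
  -----
  01000  (8)
The overall nim-sum is X = 8. A heap of size p has a winning move iff p XOR X < p (reduce it to p XOR X).
  12: 12 XOR 8 = 4 < 12 — winning move (to 4).
  28: 28 XOR 8 = 20 < 28 — winning move (to 20).
  29: 29 XOR 8 = 21 < 29 — winning move (to 21).
  3: 3 XOR 8 = 11 ≥ 3 — no move.
  31: 31 XOR 8 = 23 < 31 — winning move (to 23).
  25: 25 XOR 8 = 17 < 25 — winning move (to 17).
That gives 5 winning moves.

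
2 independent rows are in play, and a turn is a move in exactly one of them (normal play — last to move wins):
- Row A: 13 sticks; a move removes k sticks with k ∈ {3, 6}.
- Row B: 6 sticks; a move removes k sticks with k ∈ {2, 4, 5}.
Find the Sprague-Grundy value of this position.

2

Grundy values for row A (subtraction set {3, 6}):
k:     0  1  2  3  4  5  6  7  8  9 10 11 12 13
g(k):  0  0  0  1  1  1  2  2  2  0  0  0  1  1
So g(13) = 1.
Build the Grundy sequence for row B with g(k) = mex{g(k−s) : s ∈ {2, 4, 5}, s ≤ k}:
k:     0  1  2  3  4  5  6
g(k):  0  0  1  1  2  2  3
So g(6) = 3.
By the Sprague-Grundy theorem, the Grundy value of a sum of independent games is the XOR of the component values.
Combined value = 1 ⊕ 3 = 2.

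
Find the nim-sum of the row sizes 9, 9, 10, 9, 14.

13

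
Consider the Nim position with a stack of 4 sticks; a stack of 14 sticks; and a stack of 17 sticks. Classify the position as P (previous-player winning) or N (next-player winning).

Nim-sum: 4 ^ 14 ^ 17 = 27.
The nim-sum is 27 ≠ 0, so this is an N-position: the player to move can win.

N-position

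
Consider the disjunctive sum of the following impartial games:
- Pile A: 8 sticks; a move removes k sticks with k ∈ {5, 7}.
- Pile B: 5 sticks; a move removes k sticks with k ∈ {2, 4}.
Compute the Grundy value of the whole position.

3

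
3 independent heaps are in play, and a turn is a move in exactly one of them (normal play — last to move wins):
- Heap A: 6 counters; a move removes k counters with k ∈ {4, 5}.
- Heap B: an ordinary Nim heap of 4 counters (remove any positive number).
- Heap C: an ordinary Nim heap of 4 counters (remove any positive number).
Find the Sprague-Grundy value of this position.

Grundy values for heap A (subtraction set {4, 5}):
k:     0  1  2  3  4  5  6
g(k):  0  0  0  0  1  1  1
So g(6) = 1.
Heap B is a plain Nim heap of size 4, so its Grundy value is 4.
Heap C is a plain Nim heap of size 4, so its Grundy value is 4.
The value of a disjunctive sum is the nim-sum of the parts.
Combined value = 1 XOR 4 XOR 4 = 1.

1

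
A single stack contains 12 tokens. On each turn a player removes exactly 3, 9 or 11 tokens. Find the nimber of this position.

Compute g(0), g(1), … for moves {3, 9, 11}:
k:     0  1  2  3  4  5  6  7  8  9 10 11 12
g(k):  0  0  0  1  1  1  0  0  0  1  1  1  2
So g(12) = 2.

2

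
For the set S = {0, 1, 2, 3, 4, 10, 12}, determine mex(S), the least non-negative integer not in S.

5

The values 0, 1, 2, 3, 4 are all present; 5 is the first non-negative integer missing from the set.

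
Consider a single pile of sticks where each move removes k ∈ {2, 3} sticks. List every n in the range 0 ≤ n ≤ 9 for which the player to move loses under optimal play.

0, 1, 5, 6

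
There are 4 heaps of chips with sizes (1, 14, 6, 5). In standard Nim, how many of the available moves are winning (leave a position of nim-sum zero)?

1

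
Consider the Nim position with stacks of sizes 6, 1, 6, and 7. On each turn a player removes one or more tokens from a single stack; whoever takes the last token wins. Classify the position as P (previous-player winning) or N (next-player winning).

N-position

Nim-sum: 6 ^ 1 ^ 6 ^ 7 = 6.
The nim-sum is 6 ≠ 0, so this is an N-position: the player to move can win.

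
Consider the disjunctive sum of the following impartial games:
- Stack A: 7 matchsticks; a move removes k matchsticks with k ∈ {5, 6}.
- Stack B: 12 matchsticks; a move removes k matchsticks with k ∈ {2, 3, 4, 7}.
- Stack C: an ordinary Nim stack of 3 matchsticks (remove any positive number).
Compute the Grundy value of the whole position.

Grundy values for stack A (subtraction set {5, 6}):
k:     0  1  2  3  4  5  6  7
g(k):  0  0  0  0  0  1  1  1
So g(7) = 1.
Grundy values for stack B (subtraction set {2, 3, 4, 7}):
g(0) = mex{} = 0
g(1) = mex{} = 0
g(2) = mex{0} = 1
g(3) = mex{0} = 1
g(4) = mex{0,1} = 2
g(5) = mex{0,1} = 2
g(6) = mex{1,2} = 0
g(7) = mex{0,1,2} = 3
g(8) = mex{0,2} = 1
g(9) = mex{0,1,2,3} = 4
g(10) = mex{0,1,3} = 2
g(11) = mex{1,2,3,4} = 0
g(12) = mex{1,2,4} = 0
So g(12) = 0.
Stack C is a plain Nim stack of size 3, so its Grundy value is 3.
The value of a disjunctive sum is the nim-sum of the parts.
Combined value = 1 XOR 0 XOR 3 = 2.

2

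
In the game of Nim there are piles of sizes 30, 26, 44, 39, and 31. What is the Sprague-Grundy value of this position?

16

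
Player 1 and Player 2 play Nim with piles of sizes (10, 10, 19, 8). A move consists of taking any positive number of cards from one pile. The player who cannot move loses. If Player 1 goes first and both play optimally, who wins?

Player 1 wins

Bitwise XOR of the heap sizes:
  01010  (10)
  01010  (10)
  10011  (19)
  01000  (8)
  -----
  11011  (27)
The nim-sum is 27 ≠ 0, so this is an N-position: the player to move can win; Player 1 has a winning move.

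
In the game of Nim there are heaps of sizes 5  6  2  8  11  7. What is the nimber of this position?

Write each in binary and XOR column by column:
  0101  (5)
  0110  (6)
  0010  (2)
  1000  (8)
  1011  (11)
  0111  (7)
  ----
  0101  (5)

5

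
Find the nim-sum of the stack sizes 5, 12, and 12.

Compute the nim-sum pairwise:
5 ⊕ 12 = 9
9 ⊕ 12 = 5

5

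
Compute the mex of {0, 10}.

1

0 is in the set but 1 is not, so the mex is 1.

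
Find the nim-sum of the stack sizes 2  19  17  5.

In binary:
  00010  (2)
  10011  (19)
  10001  (17)
  00101  (5)
  -----
  00101  (5)

5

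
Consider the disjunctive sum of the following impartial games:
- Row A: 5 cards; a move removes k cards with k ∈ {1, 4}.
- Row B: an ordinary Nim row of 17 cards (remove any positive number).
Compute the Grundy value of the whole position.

For row A, compute g(0), g(1), … with moves {1, 4}:
k:     0  1  2  3  4  5
g(k):  0  1  0  1  2  0
So g(5) = 0.
Row B is a plain Nim row of size 17, so its Grundy value is 17.
The value of a disjunctive sum is the nim-sum of the parts.
Combined value = 0 XOR 17 = 17.

17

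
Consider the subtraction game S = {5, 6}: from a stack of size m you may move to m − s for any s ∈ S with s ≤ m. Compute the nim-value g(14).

Grundy values for subtraction set {5, 6}:
g(0) = mex{} = 0
g(1) = mex{} = 0
g(2) = mex{} = 0
g(3) = mex{} = 0
g(4) = mex{} = 0
g(5) = mex{0} = 1
g(6) = mex{0} = 1
g(7) = mex{0} = 1
g(8) = mex{0} = 1
g(9) = mex{0} = 1
g(10) = mex{0,1} = 2
g(11) = mex{1} = 0
g(12) = mex{1} = 0
g(13) = mex{1} = 0
g(14) = mex{1} = 0
So g(14) = 0.

0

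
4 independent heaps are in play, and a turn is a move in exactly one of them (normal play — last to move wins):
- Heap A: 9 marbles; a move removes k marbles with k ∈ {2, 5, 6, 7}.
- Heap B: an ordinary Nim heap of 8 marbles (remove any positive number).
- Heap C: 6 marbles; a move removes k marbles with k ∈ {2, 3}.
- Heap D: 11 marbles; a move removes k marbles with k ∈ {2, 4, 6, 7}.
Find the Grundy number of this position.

11

Grundy values for heap A (subtraction set {2, 5, 6, 7}):
g(0) = mex{} = 0
g(1) = mex{} = 0
g(2) = mex{0} = 1
g(3) = mex{0} = 1
g(4) = mex{1} = 0
g(5) = mex{0,1} = 2
g(6) = mex{0} = 1
g(7) = mex{0,1,2} = 3
g(8) = mex{0,1} = 2
g(9) = mex{0,1,3} = 2
So g(9) = 2.
Heap B is a plain Nim heap of size 8, so its Grundy value is 8.
Grundy values for heap C (subtraction set {2, 3}):
g(0) = mex{} = 0
g(1) = mex{} = 0
g(2) = mex{0} = 1
g(3) = mex{0} = 1
g(4) = mex{0,1} = 2
g(5) = mex{1} = 0
g(6) = mex{1,2} = 0
So g(6) = 0.
For heap D, compute g(0), g(1), … with moves {2, 4, 6, 7}:
g(0) = mex{} = 0
g(1) = mex{} = 0
g(2) = mex{0} = 1
g(3) = mex{0} = 1
g(4) = mex{0,1} = 2
g(5) = mex{0,1} = 2
g(6) = mex{0,1,2} = 3
g(7) = mex{0,1,2} = 3
g(8) = mex{0,1,2,3} = 4
g(9) = mex{1,2,3} = 0
g(10) = mex{1,2,3,4} = 0
g(11) = mex{0,2,3} = 1
So g(11) = 1.
By the Sprague-Grundy theorem, the Grundy value of a sum of independent games is the XOR of the component values.
Combined value = 2 XOR 8 XOR 0 XOR 1 = 11.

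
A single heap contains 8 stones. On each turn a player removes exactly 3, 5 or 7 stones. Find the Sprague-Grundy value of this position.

2

Grundy values for subtraction set {3, 5, 7}:
g(0) = mex{} = 0
g(1) = mex{} = 0
g(2) = mex{} = 0
g(3) = mex{0} = 1
g(4) = mex{0} = 1
g(5) = mex{0} = 1
g(6) = mex{0,1} = 2
g(7) = mex{0,1} = 2
g(8) = mex{0,1} = 2
So g(8) = 2.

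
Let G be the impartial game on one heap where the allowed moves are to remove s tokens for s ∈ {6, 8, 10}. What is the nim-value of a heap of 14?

2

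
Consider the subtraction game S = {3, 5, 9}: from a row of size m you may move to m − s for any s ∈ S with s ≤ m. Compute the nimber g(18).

0

Grundy values for subtraction set {3, 5, 9}:
k:     0  1  2  3  4  5  6  7  8  9 10 11 12 13 14 15 16 17 18
g(k):  0  0  0  1  1  1  2  2  0  3  3  1  0  2  0  1  0  1  0
So g(18) = 0.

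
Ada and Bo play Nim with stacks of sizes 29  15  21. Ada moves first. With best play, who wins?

Bitwise XOR of the heap sizes:
  11101  (29)
  01111  (15)
  10101  (21)
  -----
  00111  (7)
The nim-sum is 7 ≠ 0, so this is an N-position: the player to move can win; Ada has a winning move.

Ada wins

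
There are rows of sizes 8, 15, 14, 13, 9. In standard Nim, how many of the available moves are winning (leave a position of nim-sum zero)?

5

Compute the nim-sum pairwise:
8 ^ 15 = 7
7 ^ 14 = 9
9 ^ 13 = 4
4 ^ 9 = 13
The overall nim-sum is X = 13. A row of size p has a winning move iff p XOR X < p (reduce it to p XOR X).
  8: 8 XOR 13 = 5 < 8 — winning move (to 5).
  15: 15 XOR 13 = 2 < 15 — winning move (to 2).
  14: 14 XOR 13 = 3 < 14 — winning move (to 3).
  13: 13 XOR 13 = 0 < 13 — winning move (to 0).
  9: 9 XOR 13 = 4 < 9 — winning move (to 4).
That gives 5 winning moves.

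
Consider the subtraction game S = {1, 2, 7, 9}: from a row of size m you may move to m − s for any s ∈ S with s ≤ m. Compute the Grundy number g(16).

Build the Grundy sequence with g(k) = mex{g(k−s) : s ∈ {1, 2, 7, 9}, s ≤ k}:
k:     0  1  2  3  4  5  6  7  8  9 10 11 12 13 14 15 16
g(k):  0  1  2  0  1  2  0  1  2  3  4  0  1  2  0  1  2
So g(16) = 2.

2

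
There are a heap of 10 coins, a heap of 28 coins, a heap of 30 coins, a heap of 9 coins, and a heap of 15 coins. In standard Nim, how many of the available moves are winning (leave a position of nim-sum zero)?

Bitwise XOR of the heap sizes:
  01010  (10)
  11100  (28)
  11110  (30)
  01001  (9)
  01111  (15)
  -----
  01110  (14)
The overall nim-sum is X = 14. A heap of size p has a winning move iff p XOR X < p (reduce it to p XOR X).
  10: 10 XOR 14 = 4 < 10 — winning move (to 4).
  28: 28 XOR 14 = 18 < 28 — winning move (to 18).
  30: 30 XOR 14 = 16 < 30 — winning move (to 16).
  9: 9 XOR 14 = 7 < 9 — winning move (to 7).
  15: 15 XOR 14 = 1 < 15 — winning move (to 1).
That gives 5 winning moves.

5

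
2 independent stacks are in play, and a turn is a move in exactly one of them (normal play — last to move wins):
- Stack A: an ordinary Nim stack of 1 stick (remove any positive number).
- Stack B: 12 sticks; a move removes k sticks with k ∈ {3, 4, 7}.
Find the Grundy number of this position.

Stack A is a plain Nim stack of size 1, so its Grundy value is 1.
Grundy values for stack B (subtraction set {3, 4, 7}):
k:     0  1  2  3  4  5  6  7  8  9 10 11 12
g(k):  0  0  0  1  1  1  2  2  2  3  0  0  0
So g(12) = 0.
The value of a disjunctive sum is the nim-sum of the parts.
Combined value = 1 ⊕ 0 = 1.

1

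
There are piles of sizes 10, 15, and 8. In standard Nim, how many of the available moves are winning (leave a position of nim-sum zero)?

Write each in binary and XOR column by column:
  1010  (10)
  1111  (15)
  1000  (8)
  ----
  1101  (13)
The overall nim-sum is X = 13. A pile of size p has a winning move iff p XOR X < p (reduce it to p XOR X).
  10: 10 XOR 13 = 7 < 10 — winning move (to 7).
  15: 15 XOR 13 = 2 < 15 — winning move (to 2).
  8: 8 XOR 13 = 5 < 8 — winning move (to 5).
That gives 3 winning moves.

3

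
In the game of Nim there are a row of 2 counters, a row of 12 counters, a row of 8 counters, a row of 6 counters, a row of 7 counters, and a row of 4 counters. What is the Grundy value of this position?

3

Nim-sum: 2 XOR 12 XOR 8 XOR 6 XOR 7 XOR 4 = 3.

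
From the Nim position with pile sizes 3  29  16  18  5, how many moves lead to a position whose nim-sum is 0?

Bitwise XOR of the heap sizes:
  00011  (3)
  11101  (29)
  10000  (16)
  10010  (18)
  00101  (5)
  -----
  11001  (25)
The overall nim-sum is X = 25. A pile of size p has a winning move iff p XOR X < p (reduce it to p XOR X).
  3: 3 XOR 25 = 26 ≥ 3 — no move.
  29: 29 XOR 25 = 4 < 29 — winning move (to 4).
  16: 16 XOR 25 = 9 < 16 — winning move (to 9).
  18: 18 XOR 25 = 11 < 18 — winning move (to 11).
  5: 5 XOR 25 = 28 ≥ 5 — no move.
That gives 3 winning moves.

3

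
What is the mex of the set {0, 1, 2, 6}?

3

The values 0, 1, 2 are all present; 3 is the first non-negative integer missing from the set.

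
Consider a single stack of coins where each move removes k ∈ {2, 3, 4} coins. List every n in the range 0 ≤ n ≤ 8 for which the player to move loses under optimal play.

0, 1, 6, 7

Compute g(0), g(1), … for moves {2, 3, 4}:
k:     0  1  2  3  4  5  6  7  8
g(k):  0  0  1  1  2  2  0  0  1
The P-positions (g = 0) in 0..8 are 0, 1, 6, 7.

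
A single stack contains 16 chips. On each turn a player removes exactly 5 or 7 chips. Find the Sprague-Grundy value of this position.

Grundy values for subtraction set {5, 7}:
k:     0  1  2  3  4  5  6  7  8  9 10 11 12 13 14 15 16
g(k):  0  0  0  0  0  1  1  1  1  1  2  2  0  0  0  0  0
So g(16) = 0.

0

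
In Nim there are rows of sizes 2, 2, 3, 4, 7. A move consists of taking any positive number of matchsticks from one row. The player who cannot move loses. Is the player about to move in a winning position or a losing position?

Losing position

Nim-sum: 2 ⊕ 2 ⊕ 3 ⊕ 4 ⊕ 7 = 0.
The nim-sum is 0, so this is a P-position: the player to move is in a losing position under optimal play.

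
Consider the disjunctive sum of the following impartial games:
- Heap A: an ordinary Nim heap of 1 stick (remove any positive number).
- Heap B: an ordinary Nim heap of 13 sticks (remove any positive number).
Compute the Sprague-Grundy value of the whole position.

12

Heap A is a plain Nim heap of size 1, so its Grundy value is 1.
Heap B is a plain Nim heap of size 13, so its Grundy value is 13.
By the Sprague-Grundy theorem, the Grundy value of a sum of independent games is the XOR of the component values.
Combined value = 1 ⊕ 13 = 12.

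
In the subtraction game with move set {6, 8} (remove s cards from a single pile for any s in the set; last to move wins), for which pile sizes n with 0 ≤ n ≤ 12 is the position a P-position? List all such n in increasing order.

0, 1, 2, 3, 4, 5

Build the Grundy sequence with g(k) = mex{g(k−s) : s ∈ {6, 8}, s ≤ k}:
g(0) = mex{} = 0
g(1) = mex{} = 0
g(2) = mex{} = 0
g(3) = mex{} = 0
g(4) = mex{} = 0
g(5) = mex{} = 0
g(6) = mex{0} = 1
g(7) = mex{0} = 1
g(8) = mex{0} = 1
g(9) = mex{0} = 1
g(10) = mex{0} = 1
g(11) = mex{0} = 1
g(12) = mex{0,1} = 2
The P-positions (g = 0) in 0..12 are 0, 1, 2, 3, 4, 5.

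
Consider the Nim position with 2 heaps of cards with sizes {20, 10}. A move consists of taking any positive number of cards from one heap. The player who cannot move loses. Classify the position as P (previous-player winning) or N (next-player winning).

N-position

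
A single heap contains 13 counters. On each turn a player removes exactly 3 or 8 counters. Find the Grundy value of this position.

0

Compute g(0), g(1), … for moves {3, 8}:
g(0) = mex{} = 0
g(1) = mex{} = 0
g(2) = mex{} = 0
g(3) = mex{0} = 1
g(4) = mex{0} = 1
g(5) = mex{0} = 1
g(6) = mex{1} = 0
g(7) = mex{1} = 0
g(8) = mex{0,1} = 2
g(9) = mex{0} = 1
g(10) = mex{0} = 1
g(11) = mex{1,2} = 0
g(12) = mex{1} = 0
g(13) = mex{1} = 0
So g(13) = 0.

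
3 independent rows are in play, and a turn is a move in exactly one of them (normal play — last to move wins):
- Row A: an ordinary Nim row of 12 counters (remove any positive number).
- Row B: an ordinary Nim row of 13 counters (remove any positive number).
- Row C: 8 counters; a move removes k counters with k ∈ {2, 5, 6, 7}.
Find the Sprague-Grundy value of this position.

Row A is a plain Nim row of size 12, so its Grundy value is 12.
Row B is a plain Nim row of size 13, so its Grundy value is 13.
Build the Grundy sequence for row C with g(k) = mex{g(k−s) : s ∈ {2, 5, 6, 7}, s ≤ k}:
k:     0  1  2  3  4  5  6  7  8
g(k):  0  0  1  1  0  2  1  3  2
So g(8) = 2.
The value of a disjunctive sum is the nim-sum of the parts.
Combined value = 12 XOR 13 XOR 2 = 3.

3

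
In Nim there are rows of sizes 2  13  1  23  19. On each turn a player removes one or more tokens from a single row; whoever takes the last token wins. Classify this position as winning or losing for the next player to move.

Winning position

Compute the nim-sum pairwise:
2 XOR 13 = 15
15 XOR 1 = 14
14 XOR 23 = 25
25 XOR 19 = 10
The nim-sum is 10 ≠ 0, so this is an N-position: the player to move can win.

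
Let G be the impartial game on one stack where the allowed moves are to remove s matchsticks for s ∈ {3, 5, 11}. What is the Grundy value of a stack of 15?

Compute g(0), g(1), … for moves {3, 5, 11}:
k:     0  1  2  3  4  5  6  7  8  9 10 11 12 13 14 15
g(k):  0  0  0  1  1  1  2  2  0  0  0  1  1  1  2  2
So g(15) = 2.

2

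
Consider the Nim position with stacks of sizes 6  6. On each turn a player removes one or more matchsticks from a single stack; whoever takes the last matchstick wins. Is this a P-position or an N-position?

Compute the nim-sum pairwise:
6 ^ 6 = 0
The nim-sum is 0, so this is a P-position: the player to move is in a losing position under optimal play.

P-position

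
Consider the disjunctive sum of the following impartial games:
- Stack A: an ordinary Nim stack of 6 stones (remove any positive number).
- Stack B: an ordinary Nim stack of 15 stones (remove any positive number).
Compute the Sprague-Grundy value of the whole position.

Stack A is a plain Nim stack of size 6, so its Grundy value is 6.
Stack B is a plain Nim stack of size 15, so its Grundy value is 15.
The value of a disjunctive sum is the nim-sum of the parts.
Combined value = 6 XOR 15 = 9.

9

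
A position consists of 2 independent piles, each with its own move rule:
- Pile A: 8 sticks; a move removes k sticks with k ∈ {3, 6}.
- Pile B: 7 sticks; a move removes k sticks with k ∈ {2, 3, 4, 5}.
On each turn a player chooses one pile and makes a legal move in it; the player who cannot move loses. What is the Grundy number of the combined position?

2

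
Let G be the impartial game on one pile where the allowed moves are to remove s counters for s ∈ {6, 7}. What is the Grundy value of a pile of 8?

1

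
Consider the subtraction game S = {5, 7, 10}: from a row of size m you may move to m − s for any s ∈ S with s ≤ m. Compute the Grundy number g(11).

2

Grundy values for subtraction set {5, 7, 10}:
k:     0  1  2  3  4  5  6  7  8  9 10 11
g(k):  0  0  0  0  0  1  1  1  1  1  2  2
So g(11) = 2.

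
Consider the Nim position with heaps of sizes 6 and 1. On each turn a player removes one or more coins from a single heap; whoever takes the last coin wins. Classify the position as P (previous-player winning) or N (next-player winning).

N-position

In binary:
  110  (6)
  001  (1)
  ---
  111  (7)
The nim-sum is 7 ≠ 0, so this is an N-position: the player to move can win.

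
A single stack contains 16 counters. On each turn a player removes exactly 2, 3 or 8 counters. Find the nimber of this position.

0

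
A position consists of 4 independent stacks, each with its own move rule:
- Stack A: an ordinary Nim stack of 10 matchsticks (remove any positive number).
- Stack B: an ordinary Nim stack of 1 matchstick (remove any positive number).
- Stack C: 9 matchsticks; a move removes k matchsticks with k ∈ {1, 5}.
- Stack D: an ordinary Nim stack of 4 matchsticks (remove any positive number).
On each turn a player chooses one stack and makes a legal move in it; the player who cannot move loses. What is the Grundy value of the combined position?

14

Stack A is a plain Nim stack of size 10, so its Grundy value is 10.
Stack B is a plain Nim stack of size 1, so its Grundy value is 1.
For stack C, compute g(0), g(1), … with moves {1, 5}:
k:     0  1  2  3  4  5  6  7  8  9
g(k):  0  1  0  1  0  1  0  1  0  1
So g(9) = 1.
Stack D is a plain Nim stack of size 4, so its Grundy value is 4.
The value of a disjunctive sum is the nim-sum of the parts.
Combined value = 10 XOR 1 XOR 1 XOR 4 = 14.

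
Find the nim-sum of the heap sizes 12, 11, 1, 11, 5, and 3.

Write each in binary and XOR column by column:
  1100  (12)
  1011  (11)
  0001  (1)
  1011  (11)
  0101  (5)
  0011  (3)
  ----
  1011  (11)

11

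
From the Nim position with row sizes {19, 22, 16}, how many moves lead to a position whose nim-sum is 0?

Compute the nim-sum pairwise:
19 XOR 22 = 5
5 XOR 16 = 21
The overall nim-sum is X = 21. A row of size p has a winning move iff p XOR X < p (reduce it to p XOR X).
  19: 19 XOR 21 = 6 < 19 — winning move (to 6).
  22: 22 XOR 21 = 3 < 22 — winning move (to 3).
  16: 16 XOR 21 = 5 < 16 — winning move (to 5).
That gives 3 winning moves.

3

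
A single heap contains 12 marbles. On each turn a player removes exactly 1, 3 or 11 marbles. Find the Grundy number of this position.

0

Compute g(0), g(1), … for moves {1, 3, 11}:
k:     0  1  2  3  4  5  6  7  8  9 10 11 12
g(k):  0  1  0  1  0  1  0  1  0  1  0  1  0
So g(12) = 0.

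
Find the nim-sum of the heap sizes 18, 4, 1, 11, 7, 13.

22

Nim-sum: 18 XOR 4 XOR 1 XOR 11 XOR 7 XOR 13 = 22.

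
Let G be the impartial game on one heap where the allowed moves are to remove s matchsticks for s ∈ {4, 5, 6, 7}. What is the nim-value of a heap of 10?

2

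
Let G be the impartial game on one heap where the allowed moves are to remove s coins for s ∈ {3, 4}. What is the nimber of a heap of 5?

1

Build the Grundy sequence with g(k) = mex{g(k−s) : s ∈ {3, 4}, s ≤ k}:
g(0) = mex{} = 0
g(1) = mex{} = 0
g(2) = mex{} = 0
g(3) = mex{0} = 1
g(4) = mex{0} = 1
g(5) = mex{0} = 1
So g(5) = 1.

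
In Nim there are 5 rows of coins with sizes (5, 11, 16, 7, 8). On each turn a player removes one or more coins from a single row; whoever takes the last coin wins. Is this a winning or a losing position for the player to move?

Winning position

In binary:
  00101  (5)
  01011  (11)
  10000  (16)
  00111  (7)
  01000  (8)
  -----
  10001  (17)
The nim-sum is 17 ≠ 0, so this is an N-position: the player to move can win.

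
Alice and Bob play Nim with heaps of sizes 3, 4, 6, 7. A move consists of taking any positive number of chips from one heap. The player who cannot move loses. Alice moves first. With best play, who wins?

Nim-sum: 3 XOR 4 XOR 6 XOR 7 = 6.
The nim-sum is 6 ≠ 0, so this is an N-position: the player to move can win; Alice has a winning move.

Alice wins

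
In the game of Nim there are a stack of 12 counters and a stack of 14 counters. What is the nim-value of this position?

Nim-sum: 12 ⊕ 14 = 2.

2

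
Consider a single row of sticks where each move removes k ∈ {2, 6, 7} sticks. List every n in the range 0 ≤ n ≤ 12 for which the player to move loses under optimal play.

0, 1, 4, 5, 9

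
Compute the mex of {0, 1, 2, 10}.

3

The values 0, 1, 2 are all present; 3 is the first non-negative integer missing from the set.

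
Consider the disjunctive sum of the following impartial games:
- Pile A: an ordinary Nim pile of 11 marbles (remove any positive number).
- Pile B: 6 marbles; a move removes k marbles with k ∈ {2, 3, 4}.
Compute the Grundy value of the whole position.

11

Pile A is a plain Nim pile of size 11, so its Grundy value is 11.
For pile B, compute g(0), g(1), … with moves {2, 3, 4}:
g(0) = mex{} = 0
g(1) = mex{} = 0
g(2) = mex{0} = 1
g(3) = mex{0} = 1
g(4) = mex{0,1} = 2
g(5) = mex{0,1} = 2
g(6) = mex{1,2} = 0
So g(6) = 0.
The value of a disjunctive sum is the nim-sum of the parts.
Combined value = 11 XOR 0 = 11.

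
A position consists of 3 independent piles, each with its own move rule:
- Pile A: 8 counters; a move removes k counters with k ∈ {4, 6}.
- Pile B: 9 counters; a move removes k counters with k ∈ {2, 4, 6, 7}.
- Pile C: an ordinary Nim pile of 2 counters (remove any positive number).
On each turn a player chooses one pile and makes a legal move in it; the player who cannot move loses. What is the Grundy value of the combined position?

0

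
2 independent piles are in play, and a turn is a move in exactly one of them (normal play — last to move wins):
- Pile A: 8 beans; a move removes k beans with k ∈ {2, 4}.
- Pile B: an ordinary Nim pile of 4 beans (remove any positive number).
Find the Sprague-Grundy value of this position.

5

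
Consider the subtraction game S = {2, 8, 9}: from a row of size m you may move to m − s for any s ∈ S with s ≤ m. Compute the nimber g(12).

2

Compute g(0), g(1), … for moves {2, 8, 9}:
g(0) = mex{} = 0
g(1) = mex{} = 0
g(2) = mex{0} = 1
g(3) = mex{0} = 1
g(4) = mex{1} = 0
g(5) = mex{1} = 0
g(6) = mex{0} = 1
g(7) = mex{0} = 1
g(8) = mex{0,1} = 2
g(9) = mex{0,1} = 2
g(10) = mex{0,1,2} = 3
g(11) = mex{1,2} = 0
g(12) = mex{0,1,3} = 2
So g(12) = 2.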